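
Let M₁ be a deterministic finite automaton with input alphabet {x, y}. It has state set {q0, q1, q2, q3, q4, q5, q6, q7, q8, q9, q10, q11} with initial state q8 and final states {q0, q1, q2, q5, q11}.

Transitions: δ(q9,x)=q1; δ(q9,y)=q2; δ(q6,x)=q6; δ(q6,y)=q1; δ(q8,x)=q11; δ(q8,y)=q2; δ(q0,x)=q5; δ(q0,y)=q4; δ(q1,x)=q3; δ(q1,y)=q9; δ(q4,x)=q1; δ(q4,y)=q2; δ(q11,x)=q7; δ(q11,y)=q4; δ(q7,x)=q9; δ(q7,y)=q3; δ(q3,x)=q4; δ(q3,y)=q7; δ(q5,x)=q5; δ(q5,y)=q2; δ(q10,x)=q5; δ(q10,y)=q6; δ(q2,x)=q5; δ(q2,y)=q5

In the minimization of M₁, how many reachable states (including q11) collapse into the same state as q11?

2

Reachable states from the start: {q1,q2,q3,q4,q5,q7,q8,q9,q11}. Unreachable: {q0,q6,q10} — drop them.
Initial partition by acceptance: {q1,q2,q5,q11} | {q3,q4,q7,q8,q9}.
On input x, block {q1,q2,q5,q11} splits into {q1,q11} and {q2,q5}.
Split {q3,q4,q7,q8,q9} by δ(·,x) → {q4,q8,q9} and {q3,q7}.
Stable partition: {q1,q11} | {q4,q8,q9} | {q2,q5} | {q3,q7} — 4 equivalence classes.
The equivalence class containing q11 is {q1,q11}, of size 2.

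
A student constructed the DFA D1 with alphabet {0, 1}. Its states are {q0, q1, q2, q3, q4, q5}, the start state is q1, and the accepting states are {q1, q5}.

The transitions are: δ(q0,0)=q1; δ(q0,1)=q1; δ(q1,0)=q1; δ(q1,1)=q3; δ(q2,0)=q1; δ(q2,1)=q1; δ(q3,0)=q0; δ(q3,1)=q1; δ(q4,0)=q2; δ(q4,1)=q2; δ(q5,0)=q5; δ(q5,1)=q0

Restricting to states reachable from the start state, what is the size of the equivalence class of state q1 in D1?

1

First remove the unreachable states {q2,q4,q5}; 3 states remain.
Start with accepting vs non-accepting: {q1} | {q0,q3}.
Split {q0,q3} by δ(·,0) → {q0} and {q3}.
The partition is now stable with 3 blocks: {q1} | {q0} | {q3}.
The equivalence class containing q1 is {q1}, of size 1.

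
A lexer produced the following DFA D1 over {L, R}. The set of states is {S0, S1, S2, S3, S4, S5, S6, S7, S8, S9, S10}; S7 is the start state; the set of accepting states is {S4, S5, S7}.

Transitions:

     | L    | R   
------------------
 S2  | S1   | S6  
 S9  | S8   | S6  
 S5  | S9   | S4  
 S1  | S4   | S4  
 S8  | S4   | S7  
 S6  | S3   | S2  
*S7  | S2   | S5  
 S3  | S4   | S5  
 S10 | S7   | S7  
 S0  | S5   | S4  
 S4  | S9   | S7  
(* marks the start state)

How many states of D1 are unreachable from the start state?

2

BFS from S7 reaches {S1, S2, S3, S4, S5, S6, S7, S8, S9}; the 2 state(s) S0, S10 are never visited.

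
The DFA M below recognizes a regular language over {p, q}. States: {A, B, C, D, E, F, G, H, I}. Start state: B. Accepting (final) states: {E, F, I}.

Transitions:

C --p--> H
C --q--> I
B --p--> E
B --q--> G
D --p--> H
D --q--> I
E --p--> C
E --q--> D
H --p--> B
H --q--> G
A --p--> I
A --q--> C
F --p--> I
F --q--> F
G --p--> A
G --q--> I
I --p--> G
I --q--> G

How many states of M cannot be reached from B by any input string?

1

BFS from B reaches {A, B, C, D, E, G, H, I}; the 1 state(s) F are never visited.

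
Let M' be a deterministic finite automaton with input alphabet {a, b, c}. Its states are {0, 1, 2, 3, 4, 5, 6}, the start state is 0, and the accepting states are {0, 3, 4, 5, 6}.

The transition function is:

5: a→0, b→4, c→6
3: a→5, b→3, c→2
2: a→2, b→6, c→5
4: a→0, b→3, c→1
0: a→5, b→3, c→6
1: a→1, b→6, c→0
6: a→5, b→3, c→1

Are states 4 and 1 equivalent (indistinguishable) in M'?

No

Every state is reachable, so we keep all 7.
Initial partition by acceptance: {0,3,4,5,6} | {1,2}.
Refine {0,3,4,5,6} on symbol c: members go to different blocks, giving {3,4,6} and {0,5}.
No further refinement is possible. Final partition (3 blocks): {3,4,6} | {1,2} | {0,5}.
4 and 1 end up in different blocks, so they are distinguishable. For instance, the string 'ε' is accepted from only 4.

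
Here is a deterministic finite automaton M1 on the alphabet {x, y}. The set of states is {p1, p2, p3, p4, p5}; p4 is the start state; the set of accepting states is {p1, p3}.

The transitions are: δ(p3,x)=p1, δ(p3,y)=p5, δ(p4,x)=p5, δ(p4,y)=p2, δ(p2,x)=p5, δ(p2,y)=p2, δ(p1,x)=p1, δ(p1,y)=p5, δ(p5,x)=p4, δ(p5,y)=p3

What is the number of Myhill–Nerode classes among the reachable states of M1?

All states are reachable from the start state.
P0 = {p1,p3} | {p2,p4,p5}.
Split {p2,p4,p5} by δ(·,y) → {p2,p4} and {p5}.
Stable partition: {p1,p3} | {p2,p4} | {p5} — 3 equivalence classes.

3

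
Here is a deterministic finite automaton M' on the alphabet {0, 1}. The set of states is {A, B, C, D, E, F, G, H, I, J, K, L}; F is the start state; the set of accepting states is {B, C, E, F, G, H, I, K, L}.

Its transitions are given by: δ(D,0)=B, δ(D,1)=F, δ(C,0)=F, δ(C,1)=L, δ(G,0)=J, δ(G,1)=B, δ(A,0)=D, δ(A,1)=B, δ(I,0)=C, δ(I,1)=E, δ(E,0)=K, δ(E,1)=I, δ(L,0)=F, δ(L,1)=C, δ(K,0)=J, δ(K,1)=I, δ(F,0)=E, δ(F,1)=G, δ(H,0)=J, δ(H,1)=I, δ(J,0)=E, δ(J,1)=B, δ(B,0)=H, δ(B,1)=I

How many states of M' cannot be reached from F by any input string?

2

Starting at F and following transitions, the reachable set is {B, C, E, F, G, H, I, J, K, L}. That leaves A, D unreachable — 2 in total.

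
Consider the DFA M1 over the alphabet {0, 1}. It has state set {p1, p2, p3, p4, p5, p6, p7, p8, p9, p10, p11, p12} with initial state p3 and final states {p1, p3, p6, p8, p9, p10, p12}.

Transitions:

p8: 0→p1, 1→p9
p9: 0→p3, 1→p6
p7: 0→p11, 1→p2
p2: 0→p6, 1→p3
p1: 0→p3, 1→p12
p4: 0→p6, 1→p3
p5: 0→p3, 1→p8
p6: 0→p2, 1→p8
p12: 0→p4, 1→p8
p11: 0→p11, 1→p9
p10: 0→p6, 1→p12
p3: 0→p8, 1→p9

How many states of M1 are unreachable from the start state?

4

Starting at p3 and following transitions, the reachable set is {p1, p2, p3, p4, p6, p8, p9, p12}. That leaves p5, p7, p10, p11 unreachable — 4 in total.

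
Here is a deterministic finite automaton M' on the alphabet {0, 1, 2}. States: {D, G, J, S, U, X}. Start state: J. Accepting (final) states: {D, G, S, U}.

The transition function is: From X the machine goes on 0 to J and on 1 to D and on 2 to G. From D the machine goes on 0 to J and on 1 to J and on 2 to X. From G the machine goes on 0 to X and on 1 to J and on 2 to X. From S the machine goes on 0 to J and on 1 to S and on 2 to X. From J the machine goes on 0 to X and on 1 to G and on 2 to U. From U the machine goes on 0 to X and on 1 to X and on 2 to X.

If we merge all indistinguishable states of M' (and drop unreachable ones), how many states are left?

2

Reachable states from the start: {D,G,J,U,X}. Unreachable: {S} — drop them.
Initial partition by acceptance: {D,G,U} | {J,X}.
Stable partition: {D,G,U} | {J,X} — 2 equivalence classes.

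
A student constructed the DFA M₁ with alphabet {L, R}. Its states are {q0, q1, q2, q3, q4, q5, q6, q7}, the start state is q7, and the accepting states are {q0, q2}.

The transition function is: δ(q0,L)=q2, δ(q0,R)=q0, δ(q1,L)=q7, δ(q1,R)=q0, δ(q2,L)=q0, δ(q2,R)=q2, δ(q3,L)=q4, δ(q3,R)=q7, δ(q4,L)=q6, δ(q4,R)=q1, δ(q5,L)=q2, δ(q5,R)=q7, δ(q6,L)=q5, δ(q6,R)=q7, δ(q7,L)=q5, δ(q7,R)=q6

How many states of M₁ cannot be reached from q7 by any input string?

BFS from q7 reaches {q0, q2, q5, q6, q7}; the 3 state(s) q1, q3, q4 are never visited.

3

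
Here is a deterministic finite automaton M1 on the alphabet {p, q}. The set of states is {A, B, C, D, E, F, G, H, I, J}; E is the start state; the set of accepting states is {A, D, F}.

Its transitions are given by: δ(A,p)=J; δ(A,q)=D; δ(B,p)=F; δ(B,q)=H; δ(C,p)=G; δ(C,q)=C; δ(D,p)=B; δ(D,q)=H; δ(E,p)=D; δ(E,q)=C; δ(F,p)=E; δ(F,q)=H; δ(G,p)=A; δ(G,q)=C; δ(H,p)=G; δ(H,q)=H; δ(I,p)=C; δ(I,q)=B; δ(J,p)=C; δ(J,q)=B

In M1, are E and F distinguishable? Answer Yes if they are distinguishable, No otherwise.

Yes

States {I} cannot be reached from the start state, so discard them.
Initial partition by acceptance: {A,D,F} | {B,C,E,G,H,J}.
On input q, block {A,D,F} splits into {D,F} and {A}.
Split {B,C,E,G,H,J} by δ(·,p) → {C,H,J} and {B,E} and {G}.
On input p, block {C,H,J} splits into {C,H} and {J}.
Stable partition: {D,F} | {C,H} | {A} | {B,E} | {G} | {J} — 6 equivalence classes.
E and F end up in different blocks, so they are distinguishable. For instance, the string 'ε' is accepted from only F.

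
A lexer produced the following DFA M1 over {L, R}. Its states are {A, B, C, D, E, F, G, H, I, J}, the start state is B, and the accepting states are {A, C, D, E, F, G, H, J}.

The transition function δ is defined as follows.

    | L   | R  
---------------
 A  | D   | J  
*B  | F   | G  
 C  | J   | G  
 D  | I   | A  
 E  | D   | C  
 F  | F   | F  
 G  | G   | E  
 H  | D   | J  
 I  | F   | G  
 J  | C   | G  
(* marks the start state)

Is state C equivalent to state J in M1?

Reachable states from the start: {A,B,C,D,E,F,G,I,J}. Unreachable: {H} — drop them.
Initial partition by acceptance: {A,C,D,E,F,G,J} | {B,I}.
Refine {A,C,D,E,F,G,J} on symbol L: members go to different blocks, giving {A,C,E,F,G,J} and {D}.
On input L, block {A,C,E,F,G,J} splits into {C,F,G,J} and {A,E}.
Split {C,F,G,J} by δ(·,R) → {C,F,J} and {G}.
Refine {C,F,J} on symbol R: members go to different blocks, giving {C,J} and {F}.
Stable partition: {C,J} | {B,I} | {D} | {A,E} | {G} | {F} — 6 equivalence classes.
C and J lie in the same block of the stable partition, so they are equivalent — no string distinguishes them.

Yes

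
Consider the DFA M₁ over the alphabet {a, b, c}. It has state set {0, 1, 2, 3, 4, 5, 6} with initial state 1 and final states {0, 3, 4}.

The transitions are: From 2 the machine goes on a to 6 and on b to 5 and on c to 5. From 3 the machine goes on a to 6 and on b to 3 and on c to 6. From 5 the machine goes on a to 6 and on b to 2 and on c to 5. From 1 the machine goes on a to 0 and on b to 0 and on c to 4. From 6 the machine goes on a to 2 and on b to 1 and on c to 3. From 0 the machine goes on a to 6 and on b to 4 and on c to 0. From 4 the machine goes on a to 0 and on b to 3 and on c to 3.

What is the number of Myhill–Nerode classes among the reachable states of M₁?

6

Every state is reachable, so we keep all 7.
Initial partition by acceptance: {0,3,4} | {1,2,5,6}.
Refine {0,3,4} on symbol a: members go to different blocks, giving {0,3} and {4}.
On input b, block {0,3} splits into {0} and {3}.
On input a, block {1,2,5,6} splits into {2,5,6} and {1}.
Refine {2,5,6} on symbol b: members go to different blocks, giving {2,5} and {6}.
Stable partition: {0} | {2,5} | {4} | {3} | {1} | {6} — 6 equivalence classes.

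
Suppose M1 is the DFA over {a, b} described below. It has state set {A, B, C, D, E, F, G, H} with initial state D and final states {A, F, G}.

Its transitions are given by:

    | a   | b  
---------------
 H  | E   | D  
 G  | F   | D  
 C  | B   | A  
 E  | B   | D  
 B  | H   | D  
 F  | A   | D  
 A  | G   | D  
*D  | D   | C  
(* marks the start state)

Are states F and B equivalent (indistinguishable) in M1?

All states are reachable from the start state.
P0 = {A,F,G} | {B,C,D,E,H}.
Refine {B,C,D,E,H} on symbol b: members go to different blocks, giving {B,D,E,H} and {C}.
On input b, block {B,D,E,H} splits into {B,E,H} and {D}.
Stable partition: {A,F,G} | {B,E,H} | {C} | {D} — 4 equivalence classes.
F and B end up in different blocks, so they are distinguishable. For instance, the string 'ε' is accepted from only F.

No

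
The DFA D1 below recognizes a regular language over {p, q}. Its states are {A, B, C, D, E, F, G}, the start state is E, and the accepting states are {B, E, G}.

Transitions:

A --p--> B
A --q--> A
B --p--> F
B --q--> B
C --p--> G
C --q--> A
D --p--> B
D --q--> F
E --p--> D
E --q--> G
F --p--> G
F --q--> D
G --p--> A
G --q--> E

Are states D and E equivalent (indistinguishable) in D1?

First remove the unreachable states {C}; 6 states remain.
Start with accepting vs non-accepting: {B,E,G} | {A,D,F}.
No further refinement is possible. Final partition (2 blocks): {B,E,G} | {A,D,F}.
D and E end up in different blocks, so they are distinguishable. For instance, the string 'ε' is accepted from only E.

No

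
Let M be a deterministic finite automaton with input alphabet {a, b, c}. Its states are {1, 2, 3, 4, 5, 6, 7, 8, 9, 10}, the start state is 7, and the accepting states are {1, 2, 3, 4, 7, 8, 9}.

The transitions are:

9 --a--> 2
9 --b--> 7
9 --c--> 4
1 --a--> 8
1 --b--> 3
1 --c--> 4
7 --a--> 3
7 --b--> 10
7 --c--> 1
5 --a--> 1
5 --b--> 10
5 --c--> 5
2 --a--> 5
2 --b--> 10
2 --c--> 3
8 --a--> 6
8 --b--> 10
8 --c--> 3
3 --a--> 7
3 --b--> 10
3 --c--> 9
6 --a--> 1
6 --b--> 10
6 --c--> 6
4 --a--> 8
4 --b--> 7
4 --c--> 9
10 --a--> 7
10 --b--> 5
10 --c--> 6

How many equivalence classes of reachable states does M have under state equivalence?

Start with accepting vs non-accepting: {1,2,3,4,7,8,9} | {5,6,10}.
Refine {1,2,3,4,7,8,9} on symbol a: members go to different blocks, giving {1,3,4,7,9} and {2,8}.
Refine {1,3,4,7,9} on symbol a: members go to different blocks, giving {1,4,9} and {3,7}.
Split {5,6,10} by δ(·,a) → {5,6} and {10}.
The partition is now stable with 5 blocks: {1,4,9} | {5,6} | {2,8} | {3,7} | {10}.

5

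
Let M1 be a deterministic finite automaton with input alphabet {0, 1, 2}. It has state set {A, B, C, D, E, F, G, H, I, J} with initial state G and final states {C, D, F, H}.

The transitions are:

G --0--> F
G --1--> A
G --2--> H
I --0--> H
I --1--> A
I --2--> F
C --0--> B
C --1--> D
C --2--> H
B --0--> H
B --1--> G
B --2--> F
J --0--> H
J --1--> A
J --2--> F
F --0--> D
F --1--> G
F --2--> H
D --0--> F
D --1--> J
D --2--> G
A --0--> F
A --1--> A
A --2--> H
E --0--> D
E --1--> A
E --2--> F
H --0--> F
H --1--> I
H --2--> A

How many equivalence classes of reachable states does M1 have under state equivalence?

4

Reachable states from the start: {A,D,F,G,H,I,J}. Unreachable: {B,C,E} — drop them.
P0 = {D,F,H} | {A,G,I,J}.
Split {D,F,H} by δ(·,2) → {D,H} and {F}.
Refine {A,G,I,J} on symbol 0: members go to different blocks, giving {A,G} and {I,J}.
No further refinement is possible. Final partition (4 blocks): {D,H} | {A,G} | {F} | {I,J}.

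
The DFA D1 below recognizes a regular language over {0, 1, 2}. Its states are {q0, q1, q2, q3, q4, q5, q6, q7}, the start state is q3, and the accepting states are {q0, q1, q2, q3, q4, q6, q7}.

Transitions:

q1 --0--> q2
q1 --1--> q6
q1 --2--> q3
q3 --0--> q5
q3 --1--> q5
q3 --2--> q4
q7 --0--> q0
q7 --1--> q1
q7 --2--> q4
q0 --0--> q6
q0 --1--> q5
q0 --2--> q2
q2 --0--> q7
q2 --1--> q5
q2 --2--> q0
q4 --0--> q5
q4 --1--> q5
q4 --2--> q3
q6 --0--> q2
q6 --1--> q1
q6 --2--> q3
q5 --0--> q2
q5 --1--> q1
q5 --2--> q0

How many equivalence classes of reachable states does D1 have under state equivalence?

4

Initial partition by acceptance: {q0,q1,q2,q3,q4,q6,q7} | {q5}.
Refine {q0,q1,q2,q3,q4,q6,q7} on symbol 0: members go to different blocks, giving {q0,q1,q2,q6,q7} and {q3,q4}.
On input 1, block {q0,q1,q2,q6,q7} splits into {q1,q6,q7} and {q0,q2}.
Stable partition: {q1,q6,q7} | {q5} | {q3,q4} | {q0,q2} — 4 equivalence classes.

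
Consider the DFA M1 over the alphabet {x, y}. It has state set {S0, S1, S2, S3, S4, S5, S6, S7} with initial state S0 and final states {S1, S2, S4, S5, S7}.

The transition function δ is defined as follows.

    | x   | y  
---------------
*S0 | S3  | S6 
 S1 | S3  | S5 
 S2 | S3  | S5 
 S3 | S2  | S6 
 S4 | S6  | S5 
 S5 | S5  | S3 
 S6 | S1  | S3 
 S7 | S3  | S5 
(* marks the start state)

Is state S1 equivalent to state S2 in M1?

States {S4,S7} cannot be reached from the start state, so discard them.
P0 = {S1,S2,S5} | {S0,S3,S6}.
Split {S1,S2,S5} by δ(·,x) → {S1,S2} and {S5}.
Refine {S0,S3,S6} on symbol x: members go to different blocks, giving {S3,S6} and {S0}.
No further refinement is possible. Final partition (4 blocks): {S1,S2} | {S3,S6} | {S5} | {S0}.
S1 and S2 lie in the same block of the stable partition, so they are equivalent — no string distinguishes them.

Yes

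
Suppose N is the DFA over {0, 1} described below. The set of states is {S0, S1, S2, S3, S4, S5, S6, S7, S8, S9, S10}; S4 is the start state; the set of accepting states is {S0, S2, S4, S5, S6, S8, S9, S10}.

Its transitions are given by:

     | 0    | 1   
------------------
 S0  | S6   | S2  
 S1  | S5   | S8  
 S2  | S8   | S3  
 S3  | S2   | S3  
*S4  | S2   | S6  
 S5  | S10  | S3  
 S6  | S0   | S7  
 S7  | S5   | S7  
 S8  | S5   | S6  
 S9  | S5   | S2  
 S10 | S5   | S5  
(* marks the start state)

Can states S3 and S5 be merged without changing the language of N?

Reachable states from the start: {S0,S2,S3,S4,S5,S6,S7,S8,S10}. Unreachable: {S1,S9} — drop them.
P0 = {S0,S2,S4,S5,S6,S8,S10} | {S3,S7}.
Refine {S0,S2,S4,S5,S6,S8,S10} on symbol 1: members go to different blocks, giving {S0,S4,S8,S10} and {S2,S5,S6}.
No further refinement is possible. Final partition (3 blocks): {S0,S4,S8,S10} | {S3,S7} | {S2,S5,S6}.
S3 and S5 end up in different blocks, so they are distinguishable. For instance, the string 'ε' is accepted from only S5.

No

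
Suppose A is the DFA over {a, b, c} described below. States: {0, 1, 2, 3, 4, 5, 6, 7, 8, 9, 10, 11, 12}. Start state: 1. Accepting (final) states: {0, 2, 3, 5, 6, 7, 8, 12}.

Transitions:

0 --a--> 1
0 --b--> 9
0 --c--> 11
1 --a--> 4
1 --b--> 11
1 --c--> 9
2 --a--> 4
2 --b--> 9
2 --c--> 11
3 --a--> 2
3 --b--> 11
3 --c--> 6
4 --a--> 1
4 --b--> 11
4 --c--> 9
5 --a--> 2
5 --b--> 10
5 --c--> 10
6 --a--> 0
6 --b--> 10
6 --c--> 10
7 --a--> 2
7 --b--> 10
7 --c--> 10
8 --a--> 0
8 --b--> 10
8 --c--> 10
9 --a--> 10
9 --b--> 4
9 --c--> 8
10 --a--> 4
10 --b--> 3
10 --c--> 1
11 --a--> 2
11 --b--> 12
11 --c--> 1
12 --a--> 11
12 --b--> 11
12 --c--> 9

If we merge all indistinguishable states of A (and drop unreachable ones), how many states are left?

8

States {5,7} cannot be reached from the start state, so discard them.
P0 = {0,2,3,6,8,12} | {1,4,9,10,11}.
Refine {0,2,3,6,8,12} on symbol a: members go to different blocks, giving {0,2,12} and {3,6,8}.
Refine {1,4,9,10,11} on symbol a: members go to different blocks, giving {1,4,9,10} and {11}.
Split {0,2,12} by δ(·,a) → {0,2} and {12}.
Refine {1,4,9,10} on symbol b: members go to different blocks, giving {1,4} and {9} and {10}.
Refine {3,6,8} on symbol b: members go to different blocks, giving {6,8} and {3}.
No further refinement is possible. Final partition (8 blocks): {0,2} | {1,4} | {6,8} | {11} | {12} | {9} | {10} | {3}.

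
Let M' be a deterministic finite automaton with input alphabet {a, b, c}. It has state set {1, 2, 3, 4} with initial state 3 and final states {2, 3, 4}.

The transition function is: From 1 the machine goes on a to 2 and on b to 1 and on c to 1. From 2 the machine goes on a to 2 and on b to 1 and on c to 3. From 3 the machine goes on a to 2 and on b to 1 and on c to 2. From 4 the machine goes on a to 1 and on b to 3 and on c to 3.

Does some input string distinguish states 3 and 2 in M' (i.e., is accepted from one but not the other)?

First remove the unreachable states {4}; 3 states remain.
Start with accepting vs non-accepting: {2,3} | {1}.
Stable partition: {2,3} | {1} — 2 equivalence classes.
3 and 2 lie in the same block of the stable partition, so they are equivalent — no string distinguishes them.

No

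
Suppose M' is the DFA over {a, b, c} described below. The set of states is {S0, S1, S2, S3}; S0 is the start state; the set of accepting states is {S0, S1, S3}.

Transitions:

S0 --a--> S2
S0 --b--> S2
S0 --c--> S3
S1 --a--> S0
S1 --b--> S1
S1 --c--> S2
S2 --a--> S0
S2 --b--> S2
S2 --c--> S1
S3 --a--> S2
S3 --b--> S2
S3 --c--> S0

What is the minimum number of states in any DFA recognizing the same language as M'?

Start with accepting vs non-accepting: {S0,S1,S3} | {S2}.
On input a, block {S0,S1,S3} splits into {S0,S3} and {S1}.
Stable partition: {S0,S3} | {S2} | {S1} — 3 equivalence classes.

3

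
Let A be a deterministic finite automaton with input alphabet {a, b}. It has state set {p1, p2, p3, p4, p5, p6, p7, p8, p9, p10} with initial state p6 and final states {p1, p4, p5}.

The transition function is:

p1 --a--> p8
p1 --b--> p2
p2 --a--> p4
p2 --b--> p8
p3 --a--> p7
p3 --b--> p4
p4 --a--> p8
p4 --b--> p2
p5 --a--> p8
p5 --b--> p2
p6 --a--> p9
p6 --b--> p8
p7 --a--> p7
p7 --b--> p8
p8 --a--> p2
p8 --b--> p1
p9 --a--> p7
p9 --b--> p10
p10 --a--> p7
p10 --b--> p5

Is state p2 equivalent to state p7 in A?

First remove the unreachable states {p3}; 9 states remain.
Initial partition by acceptance: {p1,p4,p5} | {p2,p6,p7,p8,p9,p10}.
Split {p2,p6,p7,p8,p9,p10} by δ(·,a) → {p6,p7,p8,p9,p10} and {p2}.
On input a, block {p6,p7,p8,p9,p10} splits into {p6,p7,p9,p10} and {p8}.
On input b, block {p6,p7,p9,p10} splits into {p6,p7} and {p9} and {p10}.
On input a, block {p6,p7} splits into {p6} and {p7}.
Stable partition: {p1,p4,p5} | {p6} | {p2} | {p8} | {p9} | {p10} | {p7} — 7 equivalence classes.
p2 and p7 end up in different blocks, so they are distinguishable. For instance, the string 'a' is accepted from only p2.

No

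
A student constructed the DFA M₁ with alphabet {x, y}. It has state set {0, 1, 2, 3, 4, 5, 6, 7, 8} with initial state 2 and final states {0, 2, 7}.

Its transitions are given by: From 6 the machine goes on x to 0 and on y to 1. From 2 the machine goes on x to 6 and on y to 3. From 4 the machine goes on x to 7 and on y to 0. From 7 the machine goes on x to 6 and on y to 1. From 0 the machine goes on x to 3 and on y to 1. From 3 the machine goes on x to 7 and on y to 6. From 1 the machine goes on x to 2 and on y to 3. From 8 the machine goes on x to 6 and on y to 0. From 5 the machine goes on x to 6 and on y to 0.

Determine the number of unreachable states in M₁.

Starting at 2 and following transitions, the reachable set is {0, 1, 2, 3, 6, 7}. That leaves 4, 5, 8 unreachable — 3 in total.

3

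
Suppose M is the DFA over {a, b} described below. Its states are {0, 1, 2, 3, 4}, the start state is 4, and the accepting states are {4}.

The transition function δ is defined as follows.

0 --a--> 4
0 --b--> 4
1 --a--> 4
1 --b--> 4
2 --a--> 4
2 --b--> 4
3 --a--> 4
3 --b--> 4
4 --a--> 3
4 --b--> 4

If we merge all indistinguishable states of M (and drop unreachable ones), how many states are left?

2

First remove the unreachable states {0,1,2}; 2 states remain.
P0 = {4} | {3}.
No further refinement is possible. Final partition (2 blocks): {4} | {3}.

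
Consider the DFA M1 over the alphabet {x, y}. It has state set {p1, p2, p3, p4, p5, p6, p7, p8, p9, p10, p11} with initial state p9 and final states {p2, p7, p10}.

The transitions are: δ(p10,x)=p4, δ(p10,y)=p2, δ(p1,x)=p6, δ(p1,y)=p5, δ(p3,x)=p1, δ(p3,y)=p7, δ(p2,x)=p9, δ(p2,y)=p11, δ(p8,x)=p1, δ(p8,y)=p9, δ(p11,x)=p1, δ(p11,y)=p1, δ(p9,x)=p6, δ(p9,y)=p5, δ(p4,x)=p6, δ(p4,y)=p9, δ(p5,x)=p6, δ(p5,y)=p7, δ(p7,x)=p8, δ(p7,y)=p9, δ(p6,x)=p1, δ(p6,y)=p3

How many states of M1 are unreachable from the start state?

4

No path from p9 leads to p2, p4, p10, p11; the other 7 states are all reachable.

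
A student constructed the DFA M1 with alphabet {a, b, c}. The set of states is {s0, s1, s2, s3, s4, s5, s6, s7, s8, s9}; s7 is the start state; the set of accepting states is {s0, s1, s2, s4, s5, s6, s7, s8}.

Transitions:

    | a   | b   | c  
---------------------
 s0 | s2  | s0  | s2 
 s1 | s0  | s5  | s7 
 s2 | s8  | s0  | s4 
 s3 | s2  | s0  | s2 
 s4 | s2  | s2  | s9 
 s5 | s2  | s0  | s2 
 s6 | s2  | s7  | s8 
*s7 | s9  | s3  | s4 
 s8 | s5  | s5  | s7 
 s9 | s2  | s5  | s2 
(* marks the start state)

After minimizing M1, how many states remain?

First remove the unreachable states {s1,s6}; 8 states remain.
Initial partition by acceptance: {s0,s2,s4,s5,s7,s8} | {s3,s9}.
On input a, block {s0,s2,s4,s5,s7,s8} splits into {s0,s2,s4,s5,s8} and {s7}.
Split {s0,s2,s4,s5,s8} by δ(·,c) → {s0,s2,s5} and {s4} and {s8}.
Refine {s0,s2,s5} on symbol a: members go to different blocks, giving {s0,s5} and {s2}.
No further refinement is possible. Final partition (6 blocks): {s0,s5} | {s3,s9} | {s7} | {s4} | {s8} | {s2}.

6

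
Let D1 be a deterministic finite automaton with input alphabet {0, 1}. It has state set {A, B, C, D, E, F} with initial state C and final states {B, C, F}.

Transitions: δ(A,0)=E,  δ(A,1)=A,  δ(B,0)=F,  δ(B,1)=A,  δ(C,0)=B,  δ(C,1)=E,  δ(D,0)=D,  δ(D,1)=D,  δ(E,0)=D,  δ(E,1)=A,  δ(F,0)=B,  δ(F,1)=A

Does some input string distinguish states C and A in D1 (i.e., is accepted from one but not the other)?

Yes

Every state is reachable, so we keep all 6.
Start with accepting vs non-accepting: {B,C,F} | {A,D,E}.
The partition is now stable with 2 blocks: {B,C,F} | {A,D,E}.
C and A end up in different blocks, so they are distinguishable. For instance, the string 'ε' is accepted from only C.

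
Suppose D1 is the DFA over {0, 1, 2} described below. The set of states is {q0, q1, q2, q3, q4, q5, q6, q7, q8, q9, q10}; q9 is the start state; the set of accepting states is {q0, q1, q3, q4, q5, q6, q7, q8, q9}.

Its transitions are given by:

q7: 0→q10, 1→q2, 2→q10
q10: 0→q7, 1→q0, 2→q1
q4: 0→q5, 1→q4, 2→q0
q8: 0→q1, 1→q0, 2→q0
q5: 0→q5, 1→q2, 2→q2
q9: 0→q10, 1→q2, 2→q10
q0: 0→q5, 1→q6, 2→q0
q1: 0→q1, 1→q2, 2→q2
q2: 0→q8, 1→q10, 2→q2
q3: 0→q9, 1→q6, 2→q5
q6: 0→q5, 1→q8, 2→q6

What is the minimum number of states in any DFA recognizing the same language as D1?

5

First remove the unreachable states {q3,q4}; 9 states remain.
P0 = {q0,q1,q5,q6,q7,q8,q9} | {q2,q10}.
On input 0, block {q0,q1,q5,q6,q7,q8,q9} splits into {q0,q1,q5,q6,q8} and {q7,q9}.
On input 1, block {q0,q1,q5,q6,q8} splits into {q0,q6,q8} and {q1,q5}.
Split {q2,q10} by δ(·,0) → {q2} and {q10}.
Stable partition: {q0,q6,q8} | {q2} | {q7,q9} | {q1,q5} | {q10} — 5 equivalence classes.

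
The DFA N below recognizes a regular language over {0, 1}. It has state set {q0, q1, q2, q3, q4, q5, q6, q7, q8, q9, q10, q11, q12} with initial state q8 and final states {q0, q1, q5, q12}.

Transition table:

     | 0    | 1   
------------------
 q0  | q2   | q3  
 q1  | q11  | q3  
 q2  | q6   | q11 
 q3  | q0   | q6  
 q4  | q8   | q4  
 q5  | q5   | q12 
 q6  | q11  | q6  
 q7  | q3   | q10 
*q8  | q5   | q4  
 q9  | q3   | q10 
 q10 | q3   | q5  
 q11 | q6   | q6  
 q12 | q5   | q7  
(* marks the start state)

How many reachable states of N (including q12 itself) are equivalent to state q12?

Reachable states from the start: {q0,q2,q3,q4,q5,q6,q7,q8,q10,q11,q12}. Unreachable: {q1,q9} — drop them.
P0 = {q0,q5,q12} | {q2,q3,q4,q6,q7,q8,q10,q11}.
Refine {q0,q5,q12} on symbol 0: members go to different blocks, giving {q5,q12} and {q0}.
On input 1, block {q5,q12} splits into {q5} and {q12}.
Split {q2,q3,q4,q6,q7,q8,q10,q11} by δ(·,0) → {q2,q4,q6,q7,q10,q11} and {q3} and {q8}.
Split {q2,q4,q6,q7,q10,q11} by δ(·,0) → {q2,q6,q11} and {q7,q10} and {q4}.
Refine {q7,q10} on symbol 1: members go to different blocks, giving {q7} and {q10}.
No further refinement is possible. Final partition (9 blocks): {q5} | {q2,q6,q11} | {q0} | {q12} | {q3} | {q8} | {q7} | {q4} | {q10}.
State q12 belongs to the block {q12}, which has 1 states.

1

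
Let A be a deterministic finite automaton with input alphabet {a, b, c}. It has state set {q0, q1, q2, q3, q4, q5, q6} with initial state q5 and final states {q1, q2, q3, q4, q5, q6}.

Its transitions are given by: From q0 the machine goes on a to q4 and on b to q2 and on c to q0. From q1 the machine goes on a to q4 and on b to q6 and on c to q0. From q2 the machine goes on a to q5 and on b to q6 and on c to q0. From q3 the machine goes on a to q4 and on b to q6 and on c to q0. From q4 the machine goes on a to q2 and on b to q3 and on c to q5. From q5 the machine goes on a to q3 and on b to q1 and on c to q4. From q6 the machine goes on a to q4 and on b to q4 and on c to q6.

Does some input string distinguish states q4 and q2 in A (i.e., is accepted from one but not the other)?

Yes

P0 = {q1,q2,q3,q4,q5,q6} | {q0}.
Split {q1,q2,q3,q4,q5,q6} by δ(·,c) → {q1,q2,q3} and {q4,q5,q6}.
On input a, block {q4,q5,q6} splits into {q4,q5} and {q6}.
The partition is now stable with 4 blocks: {q1,q2,q3} | {q0} | {q4,q5} | {q6}.
q4 and q2 end up in different blocks, so they are distinguishable. For instance, the string 'c' is accepted from only q4.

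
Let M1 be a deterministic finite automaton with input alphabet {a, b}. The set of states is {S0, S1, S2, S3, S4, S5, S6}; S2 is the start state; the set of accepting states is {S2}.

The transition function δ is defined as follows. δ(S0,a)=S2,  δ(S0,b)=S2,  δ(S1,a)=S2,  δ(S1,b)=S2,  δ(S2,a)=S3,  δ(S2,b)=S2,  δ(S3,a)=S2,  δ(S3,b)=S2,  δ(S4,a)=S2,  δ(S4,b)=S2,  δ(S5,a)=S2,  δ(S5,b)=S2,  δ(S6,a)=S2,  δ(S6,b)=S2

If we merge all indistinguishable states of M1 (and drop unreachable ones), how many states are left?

First remove the unreachable states {S0,S1,S4,S5,S6}; 2 states remain.
Start with accepting vs non-accepting: {S2} | {S3}.
The partition is now stable with 2 blocks: {S2} | {S3}.

2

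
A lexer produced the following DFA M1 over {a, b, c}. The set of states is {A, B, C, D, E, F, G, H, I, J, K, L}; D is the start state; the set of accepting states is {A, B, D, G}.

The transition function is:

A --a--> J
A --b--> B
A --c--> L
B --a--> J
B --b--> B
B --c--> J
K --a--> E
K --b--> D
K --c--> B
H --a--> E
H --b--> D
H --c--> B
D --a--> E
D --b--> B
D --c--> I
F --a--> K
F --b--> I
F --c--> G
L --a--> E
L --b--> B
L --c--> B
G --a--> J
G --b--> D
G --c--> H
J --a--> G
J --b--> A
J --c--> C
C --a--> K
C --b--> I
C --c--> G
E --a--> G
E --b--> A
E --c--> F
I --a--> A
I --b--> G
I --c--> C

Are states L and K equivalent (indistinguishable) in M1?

Every state is reachable, so we keep all 12.
P0 = {A,B,D,G} | {C,E,F,H,I,J,K,L}.
Split {C,E,F,H,I,J,K,L} by δ(·,a) → {C,F,H,K,L} and {E,I,J}.
Split {A,B,D,G} by δ(·,c) → {A,G} and {B,D}.
Refine {C,F,H,K,L} on symbol a: members go to different blocks, giving {H,K,L} and {C,F}.
The partition is now stable with 5 blocks: {A,G} | {H,K,L} | {E,I,J} | {B,D} | {C,F}.
L and K lie in the same block of the stable partition, so they are equivalent — no string distinguishes them.

Yes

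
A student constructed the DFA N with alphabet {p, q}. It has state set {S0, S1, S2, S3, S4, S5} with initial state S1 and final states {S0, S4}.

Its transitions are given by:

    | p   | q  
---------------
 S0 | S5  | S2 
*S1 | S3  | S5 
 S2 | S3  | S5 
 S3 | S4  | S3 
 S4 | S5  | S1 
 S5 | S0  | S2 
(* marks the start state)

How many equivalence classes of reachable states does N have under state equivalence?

4

P0 = {S0,S4} | {S1,S2,S3,S5}.
On input p, block {S1,S2,S3,S5} splits into {S1,S2} and {S3,S5}.
On input q, block {S3,S5} splits into {S3} and {S5}.
No further refinement is possible. Final partition (4 blocks): {S0,S4} | {S1,S2} | {S3} | {S5}.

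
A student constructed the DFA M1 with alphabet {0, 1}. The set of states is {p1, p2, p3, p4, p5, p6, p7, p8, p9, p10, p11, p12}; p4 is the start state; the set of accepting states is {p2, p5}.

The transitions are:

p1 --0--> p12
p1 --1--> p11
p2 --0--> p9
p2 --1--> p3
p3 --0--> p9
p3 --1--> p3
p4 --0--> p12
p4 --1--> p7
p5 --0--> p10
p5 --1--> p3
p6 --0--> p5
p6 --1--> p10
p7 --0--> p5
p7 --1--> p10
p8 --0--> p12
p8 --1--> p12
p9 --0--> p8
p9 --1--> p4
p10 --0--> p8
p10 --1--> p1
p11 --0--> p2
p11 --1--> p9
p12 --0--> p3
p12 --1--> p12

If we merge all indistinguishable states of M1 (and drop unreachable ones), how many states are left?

7

States {p6} cannot be reached from the start state, so discard them.
Initial partition by acceptance: {p2,p5} | {p1,p3,p4,p7,p8,p9,p10,p11,p12}.
On input 0, block {p1,p3,p4,p7,p8,p9,p10,p11,p12} splits into {p1,p3,p4,p8,p9,p10,p12} and {p7,p11}.
Split {p1,p3,p4,p8,p9,p10,p12} by δ(·,1) → {p3,p8,p9,p10,p12} and {p1,p4}.
On input 1, block {p3,p8,p9,p10,p12} splits into {p3,p8,p12} and {p9,p10}.
Refine {p3,p8,p12} on symbol 0: members go to different blocks, giving {p8,p12} and {p3}.
On input 0, block {p8,p12} splits into {p8} and {p12}.
Stable partition: {p2,p5} | {p8} | {p7,p11} | {p1,p4} | {p9,p10} | {p3} | {p12} — 7 equivalence classes.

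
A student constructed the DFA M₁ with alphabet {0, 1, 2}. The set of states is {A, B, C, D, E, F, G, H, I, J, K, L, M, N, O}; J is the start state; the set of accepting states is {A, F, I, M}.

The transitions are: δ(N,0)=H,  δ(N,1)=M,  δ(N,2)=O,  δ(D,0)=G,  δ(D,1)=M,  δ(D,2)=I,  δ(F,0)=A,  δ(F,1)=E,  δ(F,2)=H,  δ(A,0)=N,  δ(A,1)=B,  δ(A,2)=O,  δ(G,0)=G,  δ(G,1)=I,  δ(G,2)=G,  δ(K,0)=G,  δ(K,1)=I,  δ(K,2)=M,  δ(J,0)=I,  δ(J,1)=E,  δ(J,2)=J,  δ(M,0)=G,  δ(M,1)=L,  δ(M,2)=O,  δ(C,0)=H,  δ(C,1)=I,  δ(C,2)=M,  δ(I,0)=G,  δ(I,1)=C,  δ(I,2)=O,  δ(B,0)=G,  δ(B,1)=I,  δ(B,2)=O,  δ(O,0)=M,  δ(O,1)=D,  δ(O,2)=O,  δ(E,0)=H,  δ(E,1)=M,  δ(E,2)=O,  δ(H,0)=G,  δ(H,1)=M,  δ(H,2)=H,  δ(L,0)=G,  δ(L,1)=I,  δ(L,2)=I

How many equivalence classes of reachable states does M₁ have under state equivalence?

First remove the unreachable states {A,B,F,K,N}; 10 states remain.
P0 = {I,M} | {C,D,E,G,H,J,L,O}.
Refine {C,D,E,G,H,J,L,O} on symbol 0: members go to different blocks, giving {C,D,E,G,H,L} and {J,O}.
Refine {C,D,E,G,H,L} on symbol 2: members go to different blocks, giving {C,D,L} and {G,H} and {E}.
Split {J,O} by δ(·,1) → {J} and {O}.
The partition is now stable with 6 blocks: {I,M} | {C,D,L} | {J} | {G,H} | {E} | {O}.

6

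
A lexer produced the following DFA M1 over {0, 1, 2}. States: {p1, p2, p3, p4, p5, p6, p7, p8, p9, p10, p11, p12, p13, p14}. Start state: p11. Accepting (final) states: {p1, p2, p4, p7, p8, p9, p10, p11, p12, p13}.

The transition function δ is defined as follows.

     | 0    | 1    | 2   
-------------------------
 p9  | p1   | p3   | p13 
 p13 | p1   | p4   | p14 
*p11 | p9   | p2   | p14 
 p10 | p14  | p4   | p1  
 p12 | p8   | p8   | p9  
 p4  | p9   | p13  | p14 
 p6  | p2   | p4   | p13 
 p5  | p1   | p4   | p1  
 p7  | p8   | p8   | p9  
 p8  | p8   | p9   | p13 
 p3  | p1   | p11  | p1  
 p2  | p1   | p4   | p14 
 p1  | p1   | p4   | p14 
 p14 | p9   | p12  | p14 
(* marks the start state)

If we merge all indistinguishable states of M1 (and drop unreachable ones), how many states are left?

States {p5,p6,p7,p10} cannot be reached from the start state, so discard them.
Initial partition by acceptance: {p1,p2,p4,p8,p9,p11,p12,p13} | {p3,p14}.
On input 1, block {p1,p2,p4,p8,p9,p11,p12,p13} splits into {p1,p2,p4,p8,p11,p12,p13} and {p9}.
On input 0, block {p1,p2,p4,p8,p11,p12,p13} splits into {p1,p2,p8,p12,p13} and {p4,p11}.
Refine {p1,p2,p8,p12,p13} on symbol 1: members go to different blocks, giving {p1,p2,p13} and {p8} and {p12}.
Refine {p3,p14} on symbol 0: members go to different blocks, giving {p3} and {p14}.
No further refinement is possible. Final partition (7 blocks): {p1,p2,p13} | {p3} | {p9} | {p4,p11} | {p8} | {p12} | {p14}.

7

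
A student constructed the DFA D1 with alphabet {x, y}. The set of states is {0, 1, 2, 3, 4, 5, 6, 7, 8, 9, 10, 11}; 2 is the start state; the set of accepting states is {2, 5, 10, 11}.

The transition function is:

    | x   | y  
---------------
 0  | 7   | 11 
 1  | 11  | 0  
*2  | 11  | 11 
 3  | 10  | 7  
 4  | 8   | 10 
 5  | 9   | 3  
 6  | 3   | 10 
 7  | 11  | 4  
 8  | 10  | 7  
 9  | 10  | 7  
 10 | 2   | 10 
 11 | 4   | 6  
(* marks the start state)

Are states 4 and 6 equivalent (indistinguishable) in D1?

Yes

Reachable states from the start: {2,3,4,6,7,8,10,11}. Unreachable: {0,1,5,9} — drop them.
Initial partition by acceptance: {2,10,11} | {3,4,6,7,8}.
Split {2,10,11} by δ(·,x) → {2,10} and {11}.
On input x, block {2,10} splits into {2} and {10}.
Refine {3,4,6,7,8} on symbol x: members go to different blocks, giving {3,8} and {4,6} and {7}.
No further refinement is possible. Final partition (6 blocks): {2} | {3,8} | {11} | {10} | {4,6} | {7}.
4 and 6 lie in the same block of the stable partition, so they are equivalent — no string distinguishes them.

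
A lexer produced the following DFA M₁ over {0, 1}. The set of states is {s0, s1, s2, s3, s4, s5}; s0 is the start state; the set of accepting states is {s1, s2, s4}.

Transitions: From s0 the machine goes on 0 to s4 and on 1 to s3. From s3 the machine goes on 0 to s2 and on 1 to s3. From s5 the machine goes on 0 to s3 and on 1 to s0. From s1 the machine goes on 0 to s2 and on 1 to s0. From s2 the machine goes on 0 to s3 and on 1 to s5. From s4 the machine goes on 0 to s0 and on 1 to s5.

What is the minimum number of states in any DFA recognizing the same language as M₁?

First remove the unreachable states {s1}; 5 states remain.
Start with accepting vs non-accepting: {s2,s4} | {s0,s3,s5}.
Split {s0,s3,s5} by δ(·,0) → {s0,s3} and {s5}.
The partition is now stable with 3 blocks: {s2,s4} | {s0,s3} | {s5}.

3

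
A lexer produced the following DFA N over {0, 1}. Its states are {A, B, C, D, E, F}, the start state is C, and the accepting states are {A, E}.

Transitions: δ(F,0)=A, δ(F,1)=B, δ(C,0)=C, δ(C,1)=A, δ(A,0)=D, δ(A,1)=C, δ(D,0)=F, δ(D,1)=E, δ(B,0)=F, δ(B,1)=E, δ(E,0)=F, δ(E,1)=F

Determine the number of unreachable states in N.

Every one of the 6 states is reachable from C.

0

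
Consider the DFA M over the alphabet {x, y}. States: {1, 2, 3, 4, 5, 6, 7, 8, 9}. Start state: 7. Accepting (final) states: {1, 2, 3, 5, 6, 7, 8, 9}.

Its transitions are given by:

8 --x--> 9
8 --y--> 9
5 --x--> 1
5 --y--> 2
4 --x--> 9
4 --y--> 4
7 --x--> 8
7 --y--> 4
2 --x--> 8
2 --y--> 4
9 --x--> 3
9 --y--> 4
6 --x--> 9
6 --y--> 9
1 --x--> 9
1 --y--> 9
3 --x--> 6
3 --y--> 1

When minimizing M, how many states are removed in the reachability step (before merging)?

BFS from 7 reaches {1, 3, 4, 6, 7, 8, 9}; the 2 state(s) 2, 5 are never visited.

2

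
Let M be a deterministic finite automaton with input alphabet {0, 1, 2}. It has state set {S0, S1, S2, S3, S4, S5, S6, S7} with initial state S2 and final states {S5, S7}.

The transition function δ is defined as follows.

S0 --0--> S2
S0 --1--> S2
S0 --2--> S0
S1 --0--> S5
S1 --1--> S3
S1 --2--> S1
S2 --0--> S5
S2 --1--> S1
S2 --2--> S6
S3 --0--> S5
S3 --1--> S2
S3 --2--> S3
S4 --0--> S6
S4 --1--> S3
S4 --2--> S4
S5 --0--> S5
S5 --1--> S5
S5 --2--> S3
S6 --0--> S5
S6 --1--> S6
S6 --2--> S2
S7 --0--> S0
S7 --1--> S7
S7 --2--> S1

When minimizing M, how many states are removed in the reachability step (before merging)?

Starting at S2 and following transitions, the reachable set is {S1, S2, S3, S5, S6}. That leaves S0, S4, S7 unreachable — 3 in total.

3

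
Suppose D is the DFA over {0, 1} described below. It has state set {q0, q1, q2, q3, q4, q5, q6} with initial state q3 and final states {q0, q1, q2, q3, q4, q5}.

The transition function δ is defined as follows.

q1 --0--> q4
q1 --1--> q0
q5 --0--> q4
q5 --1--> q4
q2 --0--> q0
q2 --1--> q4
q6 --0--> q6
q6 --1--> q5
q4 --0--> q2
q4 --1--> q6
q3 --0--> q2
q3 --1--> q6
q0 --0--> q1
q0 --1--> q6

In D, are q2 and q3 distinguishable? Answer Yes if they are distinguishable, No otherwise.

Yes

All states are reachable from the start state.
Start with accepting vs non-accepting: {q0,q1,q2,q3,q4,q5} | {q6}.
Refine {q0,q1,q2,q3,q4,q5} on symbol 1: members go to different blocks, giving {q0,q3,q4} and {q1,q2,q5}.
Stable partition: {q0,q3,q4} | {q6} | {q1,q2,q5} — 3 equivalence classes.
q2 and q3 end up in different blocks, so they are distinguishable. For instance, the string '1' is accepted from only q2.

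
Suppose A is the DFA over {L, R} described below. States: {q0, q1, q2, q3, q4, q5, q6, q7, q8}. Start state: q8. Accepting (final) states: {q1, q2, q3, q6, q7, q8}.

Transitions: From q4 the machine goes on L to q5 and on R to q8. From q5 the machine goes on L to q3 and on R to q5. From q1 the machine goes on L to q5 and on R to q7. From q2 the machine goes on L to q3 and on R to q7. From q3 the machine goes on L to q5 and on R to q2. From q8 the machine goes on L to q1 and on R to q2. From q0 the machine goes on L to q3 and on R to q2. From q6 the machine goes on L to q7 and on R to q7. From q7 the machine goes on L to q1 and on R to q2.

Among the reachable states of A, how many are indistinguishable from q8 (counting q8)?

States {q0,q4,q6} cannot be reached from the start state, so discard them.
P0 = {q1,q2,q3,q7,q8} | {q5}.
Refine {q1,q2,q3,q7,q8} on symbol L: members go to different blocks, giving {q2,q7,q8} and {q1,q3}.
No further refinement is possible. Final partition (3 blocks): {q2,q7,q8} | {q5} | {q1,q3}.
State q8 belongs to the block {q2,q7,q8}, which has 3 states.

3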